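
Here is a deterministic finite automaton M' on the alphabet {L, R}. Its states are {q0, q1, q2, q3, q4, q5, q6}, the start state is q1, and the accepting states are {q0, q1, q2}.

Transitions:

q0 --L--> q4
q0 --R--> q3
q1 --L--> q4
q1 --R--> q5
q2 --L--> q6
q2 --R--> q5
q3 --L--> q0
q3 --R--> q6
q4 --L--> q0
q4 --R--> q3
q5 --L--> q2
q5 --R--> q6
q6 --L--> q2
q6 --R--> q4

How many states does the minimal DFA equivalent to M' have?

Every state is reachable, so we keep all 7.
P0 = {q0,q1,q2} | {q3,q4,q5,q6}.
The partition is now stable with 2 blocks: {q0,q1,q2} | {q3,q4,q5,q6}.

2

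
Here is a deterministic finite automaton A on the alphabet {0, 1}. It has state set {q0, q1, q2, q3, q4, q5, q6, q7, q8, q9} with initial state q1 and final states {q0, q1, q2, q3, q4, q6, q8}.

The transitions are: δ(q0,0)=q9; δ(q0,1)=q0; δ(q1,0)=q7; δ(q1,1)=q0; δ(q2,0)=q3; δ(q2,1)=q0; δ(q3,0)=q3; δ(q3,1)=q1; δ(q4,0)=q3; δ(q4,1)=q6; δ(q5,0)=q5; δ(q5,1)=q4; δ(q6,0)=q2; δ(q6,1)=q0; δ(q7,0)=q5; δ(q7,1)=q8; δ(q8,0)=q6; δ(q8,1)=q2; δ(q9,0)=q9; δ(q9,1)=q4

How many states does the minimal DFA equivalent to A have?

4

All states are reachable from the start state.
P0 = {q0,q1,q2,q3,q4,q6,q8} | {q5,q7,q9}.
On input 0, block {q0,q1,q2,q3,q4,q6,q8} splits into {q2,q3,q4,q6,q8} and {q0,q1}.
Split {q2,q3,q4,q6,q8} by δ(·,1) → {q2,q3,q6} and {q4,q8}.
No further refinement is possible. Final partition (4 blocks): {q2,q3,q6} | {q5,q7,q9} | {q0,q1} | {q4,q8}.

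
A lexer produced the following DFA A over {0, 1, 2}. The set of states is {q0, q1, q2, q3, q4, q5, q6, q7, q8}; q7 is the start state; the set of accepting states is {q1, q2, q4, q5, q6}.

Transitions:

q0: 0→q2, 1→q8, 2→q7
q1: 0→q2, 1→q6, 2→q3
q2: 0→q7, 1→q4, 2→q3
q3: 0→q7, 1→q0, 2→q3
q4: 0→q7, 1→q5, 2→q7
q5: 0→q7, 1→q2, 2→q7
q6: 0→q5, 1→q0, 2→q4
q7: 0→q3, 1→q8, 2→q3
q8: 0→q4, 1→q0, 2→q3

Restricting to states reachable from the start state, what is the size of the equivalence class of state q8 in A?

2

States {q1,q6} cannot be reached from the start state, so discard them.
P0 = {q2,q4,q5} | {q0,q3,q7,q8}.
Split {q0,q3,q7,q8} by δ(·,0) → {q0,q8} and {q3,q7}.
Stable partition: {q2,q4,q5} | {q0,q8} | {q3,q7} — 3 equivalence classes.
The equivalence class containing q8 is {q0,q8}, of size 2.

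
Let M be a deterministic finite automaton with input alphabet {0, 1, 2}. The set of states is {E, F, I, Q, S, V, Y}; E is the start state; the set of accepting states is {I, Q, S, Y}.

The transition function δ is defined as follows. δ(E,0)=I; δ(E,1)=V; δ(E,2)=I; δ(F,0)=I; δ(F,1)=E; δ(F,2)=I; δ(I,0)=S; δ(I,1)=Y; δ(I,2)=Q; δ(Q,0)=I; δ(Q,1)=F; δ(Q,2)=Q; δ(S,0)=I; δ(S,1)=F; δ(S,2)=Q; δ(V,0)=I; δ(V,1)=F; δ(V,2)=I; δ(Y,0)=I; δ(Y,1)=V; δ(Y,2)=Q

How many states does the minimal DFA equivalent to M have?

Every state is reachable, so we keep all 7.
Start with accepting vs non-accepting: {I,Q,S,Y} | {E,F,V}.
Refine {I,Q,S,Y} on symbol 1: members go to different blocks, giving {Q,S,Y} and {I}.
The partition is now stable with 3 blocks: {Q,S,Y} | {E,F,V} | {I}.

3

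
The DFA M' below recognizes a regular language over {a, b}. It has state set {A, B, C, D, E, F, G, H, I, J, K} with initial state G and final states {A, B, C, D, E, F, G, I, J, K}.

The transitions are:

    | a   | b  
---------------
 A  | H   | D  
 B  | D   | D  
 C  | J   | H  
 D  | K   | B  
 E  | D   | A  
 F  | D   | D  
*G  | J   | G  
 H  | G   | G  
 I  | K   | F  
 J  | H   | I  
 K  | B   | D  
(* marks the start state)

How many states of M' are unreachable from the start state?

3

No path from G leads to A, C, E; the other 8 states are all reachable.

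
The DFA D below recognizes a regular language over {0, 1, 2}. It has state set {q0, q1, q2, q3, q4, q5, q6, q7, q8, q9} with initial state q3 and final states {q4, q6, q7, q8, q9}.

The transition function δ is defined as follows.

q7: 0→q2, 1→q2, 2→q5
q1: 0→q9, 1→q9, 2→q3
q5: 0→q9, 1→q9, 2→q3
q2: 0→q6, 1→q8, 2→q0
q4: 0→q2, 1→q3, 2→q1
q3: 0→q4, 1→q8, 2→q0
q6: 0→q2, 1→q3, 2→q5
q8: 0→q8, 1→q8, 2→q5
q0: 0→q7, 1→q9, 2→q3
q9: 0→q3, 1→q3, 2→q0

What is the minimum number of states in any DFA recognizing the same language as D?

4

All states are reachable from the start state.
Start with accepting vs non-accepting: {q4,q6,q7,q8,q9} | {q0,q1,q2,q3,q5}.
Split {q4,q6,q7,q8,q9} by δ(·,0) → {q4,q6,q7,q9} and {q8}.
Split {q0,q1,q2,q3,q5} by δ(·,1) → {q0,q1,q5} and {q2,q3}.
The partition is now stable with 4 blocks: {q4,q6,q7,q9} | {q0,q1,q5} | {q8} | {q2,q3}.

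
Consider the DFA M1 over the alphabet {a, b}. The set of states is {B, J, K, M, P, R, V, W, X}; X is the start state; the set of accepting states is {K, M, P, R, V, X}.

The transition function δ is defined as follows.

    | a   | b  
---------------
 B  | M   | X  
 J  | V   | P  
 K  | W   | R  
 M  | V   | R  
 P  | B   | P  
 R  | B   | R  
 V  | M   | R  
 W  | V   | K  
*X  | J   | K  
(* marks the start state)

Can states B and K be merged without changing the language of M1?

No

Every state is reachable, so we keep all 9.
Start with accepting vs non-accepting: {K,M,P,R,V,X} | {B,J,W}.
Split {K,M,P,R,V,X} by δ(·,a) → {K,P,R,X} and {M,V}.
Stable partition: {K,P,R,X} | {B,J,W} | {M,V} — 3 equivalence classes.
B and K end up in different blocks, so they are distinguishable. For instance, the string 'ε' is accepted from only K.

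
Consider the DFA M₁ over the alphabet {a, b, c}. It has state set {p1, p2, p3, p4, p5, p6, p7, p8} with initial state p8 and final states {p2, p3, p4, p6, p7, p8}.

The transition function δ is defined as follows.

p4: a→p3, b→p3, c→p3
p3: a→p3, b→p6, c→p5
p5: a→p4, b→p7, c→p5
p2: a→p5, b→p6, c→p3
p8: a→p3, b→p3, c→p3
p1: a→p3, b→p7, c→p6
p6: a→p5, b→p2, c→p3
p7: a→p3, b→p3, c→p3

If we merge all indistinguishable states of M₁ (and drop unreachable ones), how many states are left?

First remove the unreachable states {p1}; 7 states remain.
Start with accepting vs non-accepting: {p2,p3,p4,p6,p7,p8} | {p5}.
Refine {p2,p3,p4,p6,p7,p8} on symbol a: members go to different blocks, giving {p3,p4,p7,p8} and {p2,p6}.
Refine {p3,p4,p7,p8} on symbol b: members go to different blocks, giving {p4,p7,p8} and {p3}.
Stable partition: {p4,p7,p8} | {p5} | {p2,p6} | {p3} — 4 equivalence classes.

4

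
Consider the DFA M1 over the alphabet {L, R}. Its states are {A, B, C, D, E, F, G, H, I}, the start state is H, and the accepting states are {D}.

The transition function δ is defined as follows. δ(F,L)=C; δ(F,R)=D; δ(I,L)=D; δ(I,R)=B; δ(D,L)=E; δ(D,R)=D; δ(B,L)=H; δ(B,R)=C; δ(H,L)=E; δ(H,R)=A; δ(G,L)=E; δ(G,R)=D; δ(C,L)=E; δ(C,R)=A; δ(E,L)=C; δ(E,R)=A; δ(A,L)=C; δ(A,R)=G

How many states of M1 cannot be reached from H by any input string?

BFS from H reaches {A, C, D, E, G, H}; the 3 state(s) B, F, I are never visited.

3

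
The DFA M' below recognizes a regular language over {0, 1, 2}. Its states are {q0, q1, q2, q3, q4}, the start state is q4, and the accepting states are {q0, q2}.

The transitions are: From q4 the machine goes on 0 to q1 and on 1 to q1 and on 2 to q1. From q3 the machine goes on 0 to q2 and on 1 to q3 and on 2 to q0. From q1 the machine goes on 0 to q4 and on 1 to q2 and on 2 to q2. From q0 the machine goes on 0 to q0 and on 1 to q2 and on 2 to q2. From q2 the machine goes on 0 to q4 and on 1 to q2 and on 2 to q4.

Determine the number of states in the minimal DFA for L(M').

First remove the unreachable states {q0,q3}; 3 states remain.
Initial partition by acceptance: {q2} | {q1,q4}.
Split {q1,q4} by δ(·,1) → {q1} and {q4}.
The partition is now stable with 3 blocks: {q2} | {q1} | {q4}.

3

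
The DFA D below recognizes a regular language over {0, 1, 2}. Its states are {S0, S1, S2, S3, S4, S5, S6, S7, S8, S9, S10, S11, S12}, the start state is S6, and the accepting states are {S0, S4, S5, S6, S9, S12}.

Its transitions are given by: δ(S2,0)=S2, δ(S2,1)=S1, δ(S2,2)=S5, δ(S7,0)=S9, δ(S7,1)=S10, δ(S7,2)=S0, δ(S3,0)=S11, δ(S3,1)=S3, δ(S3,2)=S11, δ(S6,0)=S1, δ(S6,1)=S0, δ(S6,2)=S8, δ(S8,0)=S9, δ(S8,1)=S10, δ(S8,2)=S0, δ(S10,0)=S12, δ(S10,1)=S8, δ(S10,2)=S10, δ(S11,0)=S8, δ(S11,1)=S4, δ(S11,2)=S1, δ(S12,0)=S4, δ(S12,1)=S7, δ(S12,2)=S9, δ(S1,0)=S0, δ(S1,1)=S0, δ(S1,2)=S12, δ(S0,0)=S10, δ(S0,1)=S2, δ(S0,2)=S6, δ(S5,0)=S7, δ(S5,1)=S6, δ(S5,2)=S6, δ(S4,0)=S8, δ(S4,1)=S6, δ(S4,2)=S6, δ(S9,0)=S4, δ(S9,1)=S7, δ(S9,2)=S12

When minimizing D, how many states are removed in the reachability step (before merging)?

2

BFS from S6 reaches {S0, S1, S2, S4, S5, S6, S7, S8, S9, S10, S12}; the 2 state(s) S3, S11 are never visited.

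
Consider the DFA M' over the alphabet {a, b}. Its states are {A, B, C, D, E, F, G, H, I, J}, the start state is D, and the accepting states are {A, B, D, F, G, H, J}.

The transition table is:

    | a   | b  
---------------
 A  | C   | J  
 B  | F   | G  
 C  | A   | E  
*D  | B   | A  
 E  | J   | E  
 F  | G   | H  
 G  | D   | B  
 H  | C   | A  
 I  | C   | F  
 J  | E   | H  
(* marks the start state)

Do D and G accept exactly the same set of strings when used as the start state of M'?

No

Reachable states from the start: {A,B,C,D,E,F,G,H,J}. Unreachable: {I} — drop them.
Start with accepting vs non-accepting: {A,B,D,F,G,H,J} | {C,E}.
On input a, block {A,B,D,F,G,H,J} splits into {B,D,F,G} and {A,H,J}.
On input b, block {B,D,F,G} splits into {B,G} and {D,F}.
The partition is now stable with 4 blocks: {B,G} | {C,E} | {A,H,J} | {D,F}.
D and G end up in different blocks, so they are distinguishable. For instance, the string 'ba' is accepted from only G.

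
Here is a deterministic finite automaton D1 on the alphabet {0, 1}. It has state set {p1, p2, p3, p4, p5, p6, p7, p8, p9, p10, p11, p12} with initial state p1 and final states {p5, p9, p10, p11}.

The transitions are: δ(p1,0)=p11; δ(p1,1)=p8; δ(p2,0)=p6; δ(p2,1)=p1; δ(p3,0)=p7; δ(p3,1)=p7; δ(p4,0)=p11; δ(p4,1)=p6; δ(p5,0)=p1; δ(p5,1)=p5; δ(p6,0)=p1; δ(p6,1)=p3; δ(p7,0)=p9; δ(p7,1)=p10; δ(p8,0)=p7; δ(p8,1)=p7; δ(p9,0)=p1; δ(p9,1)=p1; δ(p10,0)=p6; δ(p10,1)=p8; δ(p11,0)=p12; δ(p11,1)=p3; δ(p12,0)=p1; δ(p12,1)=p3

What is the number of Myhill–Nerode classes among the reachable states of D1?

6

First remove the unreachable states {p2,p4,p5}; 9 states remain.
Start with accepting vs non-accepting: {p9,p10,p11} | {p1,p3,p6,p7,p8,p12}.
Refine {p1,p3,p6,p7,p8,p12} on symbol 0: members go to different blocks, giving {p3,p6,p8,p12} and {p1,p7}.
On input 0, block {p9,p10,p11} splits into {p10,p11} and {p9}.
Refine {p3,p6,p8,p12} on symbol 1: members go to different blocks, giving {p3,p8} and {p6,p12}.
On input 0, block {p1,p7} splits into {p1} and {p7}.
No further refinement is possible. Final partition (6 blocks): {p10,p11} | {p3,p8} | {p1} | {p9} | {p6,p12} | {p7}.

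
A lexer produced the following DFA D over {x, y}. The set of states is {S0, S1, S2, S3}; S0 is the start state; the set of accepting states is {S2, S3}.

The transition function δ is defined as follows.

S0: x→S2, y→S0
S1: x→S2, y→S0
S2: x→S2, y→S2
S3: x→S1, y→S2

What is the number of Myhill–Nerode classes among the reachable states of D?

2

Reachable states from the start: {S0,S2}. Unreachable: {S1,S3} — drop them.
Initial partition by acceptance: {S2} | {S0}.
Stable partition: {S2} | {S0} — 2 equivalence classes.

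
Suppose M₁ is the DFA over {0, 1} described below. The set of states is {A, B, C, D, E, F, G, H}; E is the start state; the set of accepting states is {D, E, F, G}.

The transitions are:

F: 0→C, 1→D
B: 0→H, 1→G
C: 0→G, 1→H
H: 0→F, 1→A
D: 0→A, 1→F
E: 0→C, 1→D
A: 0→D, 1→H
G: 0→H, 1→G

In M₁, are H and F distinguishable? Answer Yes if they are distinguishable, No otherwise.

Reachable states from the start: {A,C,D,E,F,G,H}. Unreachable: {B} — drop them.
Initial partition by acceptance: {D,E,F,G} | {A,C,H}.
No further refinement is possible. Final partition (2 blocks): {D,E,F,G} | {A,C,H}.
H and F end up in different blocks, so they are distinguishable. For instance, the string 'ε' is accepted from only F.

Yes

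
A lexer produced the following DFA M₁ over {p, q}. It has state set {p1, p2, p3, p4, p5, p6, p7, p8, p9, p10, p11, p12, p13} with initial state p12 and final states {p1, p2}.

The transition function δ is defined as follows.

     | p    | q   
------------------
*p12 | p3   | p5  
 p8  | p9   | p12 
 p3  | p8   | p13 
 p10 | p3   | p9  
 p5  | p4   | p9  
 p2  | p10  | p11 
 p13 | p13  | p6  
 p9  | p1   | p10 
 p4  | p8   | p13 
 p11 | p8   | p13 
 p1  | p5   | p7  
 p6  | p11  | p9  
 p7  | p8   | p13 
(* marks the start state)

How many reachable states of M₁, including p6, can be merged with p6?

States {p2} cannot be reached from the start state, so discard them.
P0 = {p1} | {p3,p4,p5,p6,p7,p8,p9,p10,p11,p12,p13}.
Refine {p3,p4,p5,p6,p7,p8,p9,p10,p11,p12,p13} on symbol p: members go to different blocks, giving {p3,p4,p5,p6,p7,p8,p10,p11,p12,p13} and {p9}.
Split {p3,p4,p5,p6,p7,p8,p10,p11,p12,p13} by δ(·,p) → {p3,p4,p5,p6,p7,p10,p11,p12,p13} and {p8}.
On input p, block {p3,p4,p5,p6,p7,p10,p11,p12,p13} splits into {p5,p6,p10,p12,p13} and {p3,p4,p7,p11}.
Refine {p5,p6,p10,p12,p13} on symbol p: members go to different blocks, giving {p5,p6,p10,p12} and {p13}.
On input q, block {p5,p6,p10,p12} splits into {p5,p6,p10} and {p12}.
Stable partition: {p1} | {p5,p6,p10} | {p9} | {p8} | {p3,p4,p7,p11} | {p13} | {p12} — 7 equivalence classes.
State p6 belongs to the block {p5,p6,p10}, which has 3 states.

3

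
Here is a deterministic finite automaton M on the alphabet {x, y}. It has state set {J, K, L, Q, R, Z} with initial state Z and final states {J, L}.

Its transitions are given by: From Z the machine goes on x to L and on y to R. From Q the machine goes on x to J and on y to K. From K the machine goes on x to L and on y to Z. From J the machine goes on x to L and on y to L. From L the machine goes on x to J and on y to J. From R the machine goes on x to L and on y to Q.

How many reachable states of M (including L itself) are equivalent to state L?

2

P0 = {J,L} | {K,Q,R,Z}.
The partition is now stable with 2 blocks: {J,L} | {K,Q,R,Z}.
The equivalence class containing L is {J,L}, of size 2.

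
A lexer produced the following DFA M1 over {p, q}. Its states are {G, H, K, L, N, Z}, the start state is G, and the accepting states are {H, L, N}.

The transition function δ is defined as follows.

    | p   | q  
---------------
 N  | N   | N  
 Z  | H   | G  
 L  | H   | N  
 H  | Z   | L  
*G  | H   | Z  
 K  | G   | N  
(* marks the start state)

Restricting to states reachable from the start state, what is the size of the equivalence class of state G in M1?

States {K} cannot be reached from the start state, so discard them.
Start with accepting vs non-accepting: {H,L,N} | {G,Z}.
Split {H,L,N} by δ(·,p) → {L,N} and {H}.
Split {L,N} by δ(·,p) → {N} and {L}.
Stable partition: {N} | {G,Z} | {H} | {L} — 4 equivalence classes.
State G belongs to the block {G,Z}, which has 2 states.

2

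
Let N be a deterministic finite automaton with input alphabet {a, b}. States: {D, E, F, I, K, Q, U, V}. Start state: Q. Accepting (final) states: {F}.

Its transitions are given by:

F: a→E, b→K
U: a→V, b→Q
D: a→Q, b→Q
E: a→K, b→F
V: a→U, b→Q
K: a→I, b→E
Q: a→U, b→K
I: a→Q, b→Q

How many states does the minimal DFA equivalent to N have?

6

Reachable states from the start: {E,F,I,K,Q,U,V}. Unreachable: {D} — drop them.
Start with accepting vs non-accepting: {F} | {E,I,K,Q,U,V}.
Split {E,I,K,Q,U,V} by δ(·,b) → {I,K,Q,U,V} and {E}.
Split {I,K,Q,U,V} by δ(·,b) → {I,Q,U,V} and {K}.
On input b, block {I,Q,U,V} splits into {I,U,V} and {Q}.
Split {I,U,V} by δ(·,a) → {U,V} and {I}.
No further refinement is possible. Final partition (6 blocks): {F} | {U,V} | {E} | {K} | {Q} | {I}.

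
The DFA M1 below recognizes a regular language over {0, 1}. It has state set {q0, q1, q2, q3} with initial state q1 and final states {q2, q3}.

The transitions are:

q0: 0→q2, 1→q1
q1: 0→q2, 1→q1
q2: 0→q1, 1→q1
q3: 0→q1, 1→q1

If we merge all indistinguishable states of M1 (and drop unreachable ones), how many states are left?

2

First remove the unreachable states {q0,q3}; 2 states remain.
Start with accepting vs non-accepting: {q2} | {q1}.
Stable partition: {q2} | {q1} — 2 equivalence classes.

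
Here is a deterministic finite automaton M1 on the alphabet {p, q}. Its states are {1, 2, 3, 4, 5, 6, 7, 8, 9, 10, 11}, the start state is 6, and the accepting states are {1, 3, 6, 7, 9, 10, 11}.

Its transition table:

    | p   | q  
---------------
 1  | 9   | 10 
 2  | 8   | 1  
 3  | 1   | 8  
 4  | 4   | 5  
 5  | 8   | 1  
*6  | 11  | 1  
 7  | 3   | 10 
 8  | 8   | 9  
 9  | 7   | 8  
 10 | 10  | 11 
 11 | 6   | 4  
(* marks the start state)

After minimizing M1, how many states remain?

States {2} cannot be reached from the start state, so discard them.
Initial partition by acceptance: {1,3,6,7,9,10,11} | {4,5,8}.
Split {1,3,6,7,9,10,11} by δ(·,q) → {1,6,7,10} and {3,9,11}.
Refine {1,6,7,10} on symbol p: members go to different blocks, giving {1,6,7} and {10}.
Split {1,6,7} by δ(·,q) → {1,7} and {6}.
Split {4,5,8} by δ(·,q) → {4} and {5} and {8}.
Refine {3,9,11} on symbol p: members go to different blocks, giving {3,9} and {11}.
Stable partition: {1,7} | {4} | {3,9} | {10} | {6} | {5} | {8} | {11} — 8 equivalence classes.

8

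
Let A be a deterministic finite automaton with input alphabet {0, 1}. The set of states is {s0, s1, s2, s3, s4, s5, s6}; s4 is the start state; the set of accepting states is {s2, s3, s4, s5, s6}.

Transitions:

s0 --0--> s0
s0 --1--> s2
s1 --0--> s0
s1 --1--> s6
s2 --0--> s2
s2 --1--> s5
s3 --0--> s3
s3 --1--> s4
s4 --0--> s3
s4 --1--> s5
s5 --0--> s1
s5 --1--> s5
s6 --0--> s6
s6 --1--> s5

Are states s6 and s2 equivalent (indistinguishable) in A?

Start with accepting vs non-accepting: {s2,s3,s4,s5,s6} | {s0,s1}.
Refine {s2,s3,s4,s5,s6} on symbol 0: members go to different blocks, giving {s2,s3,s4,s6} and {s5}.
Split {s2,s3,s4,s6} by δ(·,1) → {s2,s4,s6} and {s3}.
On input 0, block {s2,s4,s6} splits into {s2,s6} and {s4}.
The partition is now stable with 5 blocks: {s2,s6} | {s0,s1} | {s5} | {s3} | {s4}.
s6 and s2 lie in the same block of the stable partition, so they are equivalent — no string distinguishes them.

Yes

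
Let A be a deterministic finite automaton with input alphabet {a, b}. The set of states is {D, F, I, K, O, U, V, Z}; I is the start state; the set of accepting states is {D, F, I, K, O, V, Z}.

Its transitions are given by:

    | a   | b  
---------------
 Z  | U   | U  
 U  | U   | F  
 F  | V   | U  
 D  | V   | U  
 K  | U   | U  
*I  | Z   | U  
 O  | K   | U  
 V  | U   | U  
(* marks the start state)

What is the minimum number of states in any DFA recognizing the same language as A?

3

First remove the unreachable states {D,K,O}; 5 states remain.
Start with accepting vs non-accepting: {F,I,V,Z} | {U}.
Split {F,I,V,Z} by δ(·,a) → {V,Z} and {F,I}.
Stable partition: {V,Z} | {U} | {F,I} — 3 equivalence classes.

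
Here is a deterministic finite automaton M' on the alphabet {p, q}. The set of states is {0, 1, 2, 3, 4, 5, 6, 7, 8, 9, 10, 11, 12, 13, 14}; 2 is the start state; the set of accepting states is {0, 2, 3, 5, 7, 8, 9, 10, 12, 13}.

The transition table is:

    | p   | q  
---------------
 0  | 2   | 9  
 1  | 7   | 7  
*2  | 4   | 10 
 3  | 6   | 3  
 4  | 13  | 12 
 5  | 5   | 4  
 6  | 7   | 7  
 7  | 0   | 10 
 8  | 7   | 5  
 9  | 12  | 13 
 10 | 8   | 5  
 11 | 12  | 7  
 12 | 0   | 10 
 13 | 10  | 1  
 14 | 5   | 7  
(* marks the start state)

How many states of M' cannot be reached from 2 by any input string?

No path from 2 leads to 3, 6, 11, 14; the other 11 states are all reachable.

4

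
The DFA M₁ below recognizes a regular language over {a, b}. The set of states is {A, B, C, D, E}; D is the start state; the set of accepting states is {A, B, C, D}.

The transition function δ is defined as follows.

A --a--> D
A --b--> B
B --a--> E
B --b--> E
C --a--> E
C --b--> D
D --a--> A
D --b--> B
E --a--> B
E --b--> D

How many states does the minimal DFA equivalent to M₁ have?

3

First remove the unreachable states {C}; 4 states remain.
Start with accepting vs non-accepting: {A,B,D} | {E}.
Split {A,B,D} by δ(·,a) → {A,D} and {B}.
The partition is now stable with 3 blocks: {A,D} | {E} | {B}.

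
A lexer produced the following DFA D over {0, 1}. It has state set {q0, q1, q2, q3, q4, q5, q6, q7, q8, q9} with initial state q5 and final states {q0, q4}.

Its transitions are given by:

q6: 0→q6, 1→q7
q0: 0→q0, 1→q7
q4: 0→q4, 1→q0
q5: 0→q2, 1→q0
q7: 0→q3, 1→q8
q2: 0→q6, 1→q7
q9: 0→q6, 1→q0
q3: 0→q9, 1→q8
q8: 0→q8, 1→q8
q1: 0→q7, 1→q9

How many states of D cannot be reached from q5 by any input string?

No path from q5 leads to q1, q4; the other 8 states are all reachable.

2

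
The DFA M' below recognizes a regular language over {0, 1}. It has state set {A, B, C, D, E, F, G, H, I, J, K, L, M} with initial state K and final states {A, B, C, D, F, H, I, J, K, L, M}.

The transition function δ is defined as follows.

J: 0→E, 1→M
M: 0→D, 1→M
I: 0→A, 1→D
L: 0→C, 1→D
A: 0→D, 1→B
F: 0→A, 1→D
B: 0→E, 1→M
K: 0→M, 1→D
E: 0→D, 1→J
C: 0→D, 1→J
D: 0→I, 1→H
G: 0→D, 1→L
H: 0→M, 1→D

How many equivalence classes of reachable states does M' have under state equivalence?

7

States {C,F,G,L} cannot be reached from the start state, so discard them.
Initial partition by acceptance: {A,B,D,H,I,J,K,M} | {E}.
Split {A,B,D,H,I,J,K,M} by δ(·,0) → {A,D,H,I,K,M} and {B,J}.
Refine {A,D,H,I,K,M} on symbol 1: members go to different blocks, giving {D,H,I,K,M} and {A}.
Refine {D,H,I,K,M} on symbol 0: members go to different blocks, giving {D,H,K,M} and {I}.
On input 0, block {D,H,K,M} splits into {H,K,M} and {D}.
On input 0, block {H,K,M} splits into {H,K} and {M}.
Stable partition: {H,K} | {E} | {B,J} | {A} | {I} | {D} | {M} — 7 equivalence classes.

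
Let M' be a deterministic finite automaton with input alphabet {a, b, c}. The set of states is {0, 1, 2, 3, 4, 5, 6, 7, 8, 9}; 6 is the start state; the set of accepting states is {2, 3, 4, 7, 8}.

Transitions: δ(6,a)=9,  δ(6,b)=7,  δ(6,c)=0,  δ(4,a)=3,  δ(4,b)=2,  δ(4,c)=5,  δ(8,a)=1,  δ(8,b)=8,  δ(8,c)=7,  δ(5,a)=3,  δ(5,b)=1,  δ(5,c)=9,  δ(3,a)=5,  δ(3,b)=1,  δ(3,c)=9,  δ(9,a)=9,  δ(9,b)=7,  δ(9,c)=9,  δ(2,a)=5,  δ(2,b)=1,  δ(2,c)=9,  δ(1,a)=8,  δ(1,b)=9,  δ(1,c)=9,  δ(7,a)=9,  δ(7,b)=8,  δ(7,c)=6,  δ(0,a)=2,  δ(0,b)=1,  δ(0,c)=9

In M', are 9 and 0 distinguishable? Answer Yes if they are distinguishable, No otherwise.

Yes

First remove the unreachable states {4}; 9 states remain.
Initial partition by acceptance: {2,3,7,8} | {0,1,5,6,9}.
On input b, block {2,3,7,8} splits into {2,3} and {7,8}.
Refine {0,1,5,6,9} on symbol a: members go to different blocks, giving {0,5} and {6,9} and {1}.
Split {7,8} by δ(·,a) → {7} and {8}.
Split {6,9} by δ(·,c) → {6} and {9}.
Stable partition: {2,3} | {0,5} | {7} | {6} | {1} | {8} | {9} — 7 equivalence classes.
9 and 0 end up in different blocks, so they are distinguishable. For instance, the string 'a' is accepted from only 0.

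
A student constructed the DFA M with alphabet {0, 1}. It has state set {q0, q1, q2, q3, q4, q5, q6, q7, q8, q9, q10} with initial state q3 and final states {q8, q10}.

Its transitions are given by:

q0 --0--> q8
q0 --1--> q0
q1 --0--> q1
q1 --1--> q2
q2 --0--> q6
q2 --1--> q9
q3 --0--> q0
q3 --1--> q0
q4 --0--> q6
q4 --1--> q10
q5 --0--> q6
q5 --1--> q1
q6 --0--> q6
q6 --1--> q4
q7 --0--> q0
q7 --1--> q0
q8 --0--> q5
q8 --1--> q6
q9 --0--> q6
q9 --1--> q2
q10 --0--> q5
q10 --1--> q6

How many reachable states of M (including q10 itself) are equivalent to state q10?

2

First remove the unreachable states {q7}; 10 states remain.
Initial partition by acceptance: {q8,q10} | {q0,q1,q2,q3,q4,q5,q6,q9}.
Split {q0,q1,q2,q3,q4,q5,q6,q9} by δ(·,0) → {q1,q2,q3,q4,q5,q6,q9} and {q0}.
Split {q1,q2,q3,q4,q5,q6,q9} by δ(·,0) → {q1,q2,q4,q5,q6,q9} and {q3}.
Split {q1,q2,q4,q5,q6,q9} by δ(·,1) → {q1,q2,q5,q6,q9} and {q4}.
Split {q1,q2,q5,q6,q9} by δ(·,1) → {q1,q2,q5,q9} and {q6}.
Split {q1,q2,q5,q9} by δ(·,0) → {q2,q5,q9} and {q1}.
Split {q2,q5,q9} by δ(·,1) → {q2,q9} and {q5}.
Stable partition: {q8,q10} | {q2,q9} | {q0} | {q3} | {q4} | {q6} | {q1} | {q5} — 8 equivalence classes.
The equivalence class containing q10 is {q8,q10}, of size 2.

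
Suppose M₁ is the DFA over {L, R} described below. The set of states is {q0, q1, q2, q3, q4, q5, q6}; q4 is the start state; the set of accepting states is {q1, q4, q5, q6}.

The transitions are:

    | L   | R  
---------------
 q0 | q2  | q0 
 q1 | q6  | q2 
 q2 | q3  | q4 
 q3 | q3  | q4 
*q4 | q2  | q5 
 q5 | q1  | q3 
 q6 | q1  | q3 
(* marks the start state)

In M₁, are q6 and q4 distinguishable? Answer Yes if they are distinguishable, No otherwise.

First remove the unreachable states {q0}; 6 states remain.
Initial partition by acceptance: {q1,q4,q5,q6} | {q2,q3}.
Refine {q1,q4,q5,q6} on symbol L: members go to different blocks, giving {q1,q5,q6} and {q4}.
Stable partition: {q1,q5,q6} | {q2,q3} | {q4} — 3 equivalence classes.
q6 and q4 end up in different blocks, so they are distinguishable. For instance, the string 'L' is accepted from only q6.

Yes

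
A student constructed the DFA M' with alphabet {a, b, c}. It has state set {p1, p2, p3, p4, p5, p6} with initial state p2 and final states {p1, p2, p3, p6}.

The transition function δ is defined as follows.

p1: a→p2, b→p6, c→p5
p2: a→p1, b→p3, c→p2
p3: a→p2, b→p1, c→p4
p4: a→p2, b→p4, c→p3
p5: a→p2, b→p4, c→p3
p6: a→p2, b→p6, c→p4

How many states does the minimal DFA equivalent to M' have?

Every state is reachable, so we keep all 6.
P0 = {p1,p2,p3,p6} | {p4,p5}.
Split {p1,p2,p3,p6} by δ(·,c) → {p1,p3,p6} and {p2}.
No further refinement is possible. Final partition (3 blocks): {p1,p3,p6} | {p4,p5} | {p2}.

3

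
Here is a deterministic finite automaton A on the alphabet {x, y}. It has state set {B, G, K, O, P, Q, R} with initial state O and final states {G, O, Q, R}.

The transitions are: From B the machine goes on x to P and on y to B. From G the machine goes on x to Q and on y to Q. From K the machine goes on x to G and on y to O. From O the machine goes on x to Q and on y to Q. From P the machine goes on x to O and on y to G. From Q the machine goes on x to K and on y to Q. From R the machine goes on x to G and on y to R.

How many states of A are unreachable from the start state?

BFS from O reaches {G, K, O, Q}; the 3 state(s) B, P, R are never visited.

3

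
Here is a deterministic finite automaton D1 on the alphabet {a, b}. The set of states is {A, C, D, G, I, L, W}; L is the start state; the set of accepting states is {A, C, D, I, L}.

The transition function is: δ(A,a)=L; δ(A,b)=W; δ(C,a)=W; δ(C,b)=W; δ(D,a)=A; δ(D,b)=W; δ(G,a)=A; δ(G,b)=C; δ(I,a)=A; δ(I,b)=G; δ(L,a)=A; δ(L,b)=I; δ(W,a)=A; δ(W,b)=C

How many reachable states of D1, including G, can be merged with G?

First remove the unreachable states {D}; 6 states remain.
Initial partition by acceptance: {A,C,I,L} | {G,W}.
Split {A,C,I,L} by δ(·,a) → {A,I,L} and {C}.
On input b, block {A,I,L} splits into {A,I} and {L}.
On input a, block {A,I} splits into {I} and {A}.
Stable partition: {I} | {G,W} | {C} | {L} | {A} — 5 equivalence classes.
State G belongs to the block {G,W}, which has 2 states.

2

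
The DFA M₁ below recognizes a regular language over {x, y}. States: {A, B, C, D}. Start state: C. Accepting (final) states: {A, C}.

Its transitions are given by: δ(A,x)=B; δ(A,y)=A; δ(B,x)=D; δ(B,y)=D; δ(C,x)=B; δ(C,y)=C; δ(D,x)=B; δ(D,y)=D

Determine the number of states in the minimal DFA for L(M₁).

2

First remove the unreachable states {A}; 3 states remain.
P0 = {C} | {B,D}.
The partition is now stable with 2 blocks: {C} | {B,D}.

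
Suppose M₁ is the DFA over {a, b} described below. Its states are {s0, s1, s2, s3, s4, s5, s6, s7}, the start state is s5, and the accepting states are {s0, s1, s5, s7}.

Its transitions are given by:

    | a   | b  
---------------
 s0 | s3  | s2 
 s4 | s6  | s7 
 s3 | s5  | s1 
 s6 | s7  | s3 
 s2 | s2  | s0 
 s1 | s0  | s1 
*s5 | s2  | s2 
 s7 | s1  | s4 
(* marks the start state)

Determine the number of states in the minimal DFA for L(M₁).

5

First remove the unreachable states {s4,s6,s7}; 5 states remain.
P0 = {s0,s1,s5} | {s2,s3}.
Split {s0,s1,s5} by δ(·,a) → {s0,s5} and {s1}.
On input a, block {s2,s3} splits into {s2} and {s3}.
On input a, block {s0,s5} splits into {s0} and {s5}.
The partition is now stable with 5 blocks: {s0} | {s2} | {s1} | {s3} | {s5}.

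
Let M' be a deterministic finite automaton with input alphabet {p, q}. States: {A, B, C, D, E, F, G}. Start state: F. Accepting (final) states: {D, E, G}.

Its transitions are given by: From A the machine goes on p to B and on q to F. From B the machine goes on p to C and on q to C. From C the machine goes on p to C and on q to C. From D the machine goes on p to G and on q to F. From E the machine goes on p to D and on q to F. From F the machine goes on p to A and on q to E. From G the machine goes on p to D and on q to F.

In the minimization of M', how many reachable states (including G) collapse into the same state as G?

Start with accepting vs non-accepting: {D,E,G} | {A,B,C,F}.
Refine {A,B,C,F} on symbol q: members go to different blocks, giving {A,B,C} and {F}.
On input q, block {A,B,C} splits into {B,C} and {A}.
No further refinement is possible. Final partition (4 blocks): {D,E,G} | {B,C} | {F} | {A}.
The equivalence class containing G is {D,E,G}, of size 3.

3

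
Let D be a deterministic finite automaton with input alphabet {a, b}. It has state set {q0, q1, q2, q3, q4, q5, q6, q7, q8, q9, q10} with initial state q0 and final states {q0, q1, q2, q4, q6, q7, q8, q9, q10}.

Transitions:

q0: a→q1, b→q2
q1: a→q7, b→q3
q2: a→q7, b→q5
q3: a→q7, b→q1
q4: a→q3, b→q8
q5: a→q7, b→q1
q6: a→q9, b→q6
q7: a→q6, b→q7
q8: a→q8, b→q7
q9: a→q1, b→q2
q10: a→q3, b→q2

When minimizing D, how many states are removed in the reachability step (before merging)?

3

Starting at q0 and following transitions, the reachable set is {q0, q1, q2, q3, q5, q6, q7, q9}. That leaves q4, q8, q10 unreachable — 3 in total.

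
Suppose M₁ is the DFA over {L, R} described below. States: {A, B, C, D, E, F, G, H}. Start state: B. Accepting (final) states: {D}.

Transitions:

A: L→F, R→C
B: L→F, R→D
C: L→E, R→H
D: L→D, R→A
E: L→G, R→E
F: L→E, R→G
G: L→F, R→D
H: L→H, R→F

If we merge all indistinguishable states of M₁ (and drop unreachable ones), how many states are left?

7

All states are reachable from the start state.
Initial partition by acceptance: {D} | {A,B,C,E,F,G,H}.
Split {A,B,C,E,F,G,H} by δ(·,R) → {A,C,E,F,H} and {B,G}.
On input L, block {A,C,E,F,H} splits into {A,C,F,H} and {E}.
Refine {A,C,F,H} on symbol L: members go to different blocks, giving {A,H} and {C,F}.
Split {A,H} by δ(·,L) → {A} and {H}.
On input R, block {C,F} splits into {C} and {F}.
No further refinement is possible. Final partition (7 blocks): {D} | {A} | {B,G} | {E} | {C} | {H} | {F}.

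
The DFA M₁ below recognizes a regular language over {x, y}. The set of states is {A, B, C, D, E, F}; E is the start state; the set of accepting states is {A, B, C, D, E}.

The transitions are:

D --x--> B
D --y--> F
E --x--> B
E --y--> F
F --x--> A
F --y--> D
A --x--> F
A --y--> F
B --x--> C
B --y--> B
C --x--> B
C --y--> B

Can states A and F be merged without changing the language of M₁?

No

Initial partition by acceptance: {A,B,C,D,E} | {F}.
Refine {A,B,C,D,E} on symbol x: members go to different blocks, giving {B,C,D,E} and {A}.
Refine {B,C,D,E} on symbol y: members go to different blocks, giving {B,C} and {D,E}.
The partition is now stable with 4 blocks: {B,C} | {F} | {A} | {D,E}.
A and F end up in different blocks, so they are distinguishable. For instance, the string 'ε' is accepted from only A.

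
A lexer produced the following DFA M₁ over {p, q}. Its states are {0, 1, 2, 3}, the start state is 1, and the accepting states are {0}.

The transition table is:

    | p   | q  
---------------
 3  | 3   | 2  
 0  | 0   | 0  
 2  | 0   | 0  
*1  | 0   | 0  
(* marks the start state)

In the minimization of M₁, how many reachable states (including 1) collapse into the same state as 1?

Reachable states from the start: {0,1}. Unreachable: {2,3} — drop them.
Start with accepting vs non-accepting: {0} | {1}.
No further refinement is possible. Final partition (2 blocks): {0} | {1}.
State 1 belongs to the block {1}, which has 1 states.

1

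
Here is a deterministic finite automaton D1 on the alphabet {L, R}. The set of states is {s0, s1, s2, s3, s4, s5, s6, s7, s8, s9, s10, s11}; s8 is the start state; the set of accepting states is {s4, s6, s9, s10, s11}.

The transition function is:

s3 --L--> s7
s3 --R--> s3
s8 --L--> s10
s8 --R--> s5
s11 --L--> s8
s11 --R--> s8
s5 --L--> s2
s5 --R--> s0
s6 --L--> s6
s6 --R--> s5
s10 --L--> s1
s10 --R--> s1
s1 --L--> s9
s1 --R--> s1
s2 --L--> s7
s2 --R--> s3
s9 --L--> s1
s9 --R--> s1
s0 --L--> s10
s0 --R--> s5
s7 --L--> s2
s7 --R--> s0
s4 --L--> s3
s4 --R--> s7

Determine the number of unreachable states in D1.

Starting at s8 and following transitions, the reachable set is {s0, s1, s2, s3, s5, s7, s8, s9, s10}. That leaves s4, s6, s11 unreachable — 3 in total.

3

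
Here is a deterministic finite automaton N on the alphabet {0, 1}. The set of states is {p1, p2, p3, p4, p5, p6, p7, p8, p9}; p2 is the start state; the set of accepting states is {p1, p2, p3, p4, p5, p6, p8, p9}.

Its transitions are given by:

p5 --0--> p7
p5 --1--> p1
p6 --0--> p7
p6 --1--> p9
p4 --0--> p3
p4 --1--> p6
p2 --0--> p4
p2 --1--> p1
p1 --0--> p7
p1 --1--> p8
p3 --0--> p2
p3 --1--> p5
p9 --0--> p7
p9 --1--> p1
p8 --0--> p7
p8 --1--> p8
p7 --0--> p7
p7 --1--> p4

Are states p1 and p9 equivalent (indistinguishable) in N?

Start with accepting vs non-accepting: {p1,p2,p3,p4,p5,p6,p8,p9} | {p7}.
Refine {p1,p2,p3,p4,p5,p6,p8,p9} on symbol 0: members go to different blocks, giving {p1,p5,p6,p8,p9} and {p2,p3,p4}.
The partition is now stable with 3 blocks: {p1,p5,p6,p8,p9} | {p7} | {p2,p3,p4}.
p1 and p9 lie in the same block of the stable partition, so they are equivalent — no string distinguishes them.

Yes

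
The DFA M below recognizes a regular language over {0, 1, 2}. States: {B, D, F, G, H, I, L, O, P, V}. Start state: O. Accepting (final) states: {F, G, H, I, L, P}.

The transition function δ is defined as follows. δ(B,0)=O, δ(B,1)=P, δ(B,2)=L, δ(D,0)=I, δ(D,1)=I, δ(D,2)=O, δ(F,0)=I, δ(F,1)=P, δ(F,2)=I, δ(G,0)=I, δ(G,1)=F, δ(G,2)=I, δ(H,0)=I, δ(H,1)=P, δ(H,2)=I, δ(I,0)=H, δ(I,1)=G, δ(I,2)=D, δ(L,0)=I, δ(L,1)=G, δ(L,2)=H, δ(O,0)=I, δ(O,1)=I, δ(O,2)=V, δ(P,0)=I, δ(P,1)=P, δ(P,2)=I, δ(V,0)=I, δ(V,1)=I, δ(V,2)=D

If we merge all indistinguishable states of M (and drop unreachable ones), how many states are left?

3

First remove the unreachable states {B,L}; 8 states remain.
Start with accepting vs non-accepting: {F,G,H,I,P} | {D,O,V}.
On input 2, block {F,G,H,I,P} splits into {F,G,H,P} and {I}.
Stable partition: {F,G,H,P} | {D,O,V} | {I} — 3 equivalence classes.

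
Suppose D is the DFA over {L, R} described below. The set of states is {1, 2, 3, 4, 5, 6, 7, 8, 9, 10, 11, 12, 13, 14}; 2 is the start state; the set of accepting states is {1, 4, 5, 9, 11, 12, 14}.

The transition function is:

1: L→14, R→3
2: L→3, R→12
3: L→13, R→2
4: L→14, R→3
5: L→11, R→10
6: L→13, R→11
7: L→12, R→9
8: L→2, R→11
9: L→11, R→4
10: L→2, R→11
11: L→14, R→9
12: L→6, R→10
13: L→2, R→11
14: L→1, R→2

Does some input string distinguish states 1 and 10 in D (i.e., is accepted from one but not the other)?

First remove the unreachable states {5,7,8}; 11 states remain.
Initial partition by acceptance: {1,4,9,11,12,14} | {2,3,6,10,13}.
Split {1,4,9,11,12,14} by δ(·,L) → {1,4,9,11,14} and {12}.
Refine {1,4,9,11,14} on symbol R: members go to different blocks, giving {1,4,14} and {9,11}.
Split {2,3,6,10,13} by δ(·,R) → {6,10,13} and {2} and {3}.
Split {1,4,14} by δ(·,R) → {1,4} and {14}.
Split {6,10,13} by δ(·,L) → {10,13} and {6}.
Refine {9,11} on symbol L: members go to different blocks, giving {9} and {11}.
Stable partition: {1,4} | {10,13} | {12} | {9} | {2} | {3} | {14} | {6} | {11} — 9 equivalence classes.
1 and 10 end up in different blocks, so they are distinguishable. For instance, the string 'ε' is accepted from only 1.

Yes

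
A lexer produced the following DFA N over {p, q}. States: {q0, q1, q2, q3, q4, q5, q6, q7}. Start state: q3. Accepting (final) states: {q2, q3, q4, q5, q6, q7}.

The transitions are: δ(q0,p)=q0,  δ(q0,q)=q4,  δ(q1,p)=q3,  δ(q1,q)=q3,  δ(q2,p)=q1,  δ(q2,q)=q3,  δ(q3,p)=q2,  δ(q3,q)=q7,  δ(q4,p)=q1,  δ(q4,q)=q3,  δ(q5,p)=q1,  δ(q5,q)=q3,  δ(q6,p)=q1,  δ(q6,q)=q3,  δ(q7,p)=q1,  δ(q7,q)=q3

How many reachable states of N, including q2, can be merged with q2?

2

Reachable states from the start: {q1,q2,q3,q7}. Unreachable: {q0,q4,q5,q6} — drop them.
Initial partition by acceptance: {q2,q3,q7} | {q1}.
On input p, block {q2,q3,q7} splits into {q2,q7} and {q3}.
No further refinement is possible. Final partition (3 blocks): {q2,q7} | {q1} | {q3}.
The equivalence class containing q2 is {q2,q7}, of size 2.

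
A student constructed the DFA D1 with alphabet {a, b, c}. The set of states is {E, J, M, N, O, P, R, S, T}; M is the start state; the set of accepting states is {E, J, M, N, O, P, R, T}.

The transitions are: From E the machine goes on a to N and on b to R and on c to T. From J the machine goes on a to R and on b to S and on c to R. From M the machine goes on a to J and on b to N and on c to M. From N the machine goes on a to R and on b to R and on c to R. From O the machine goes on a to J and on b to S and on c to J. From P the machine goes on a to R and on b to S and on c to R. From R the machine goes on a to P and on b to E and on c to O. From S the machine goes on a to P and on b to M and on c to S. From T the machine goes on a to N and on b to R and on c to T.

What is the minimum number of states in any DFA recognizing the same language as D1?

7

Every state is reachable, so we keep all 9.
Initial partition by acceptance: {E,J,M,N,O,P,R,T} | {S}.
Split {E,J,M,N,O,P,R,T} by δ(·,b) → {E,M,N,R,T} and {J,O,P}.
Refine {E,M,N,R,T} on symbol a: members go to different blocks, giving {E,N,T} and {M,R}.
Refine {E,N,T} on symbol a: members go to different blocks, giving {E,T} and {N}.
On input a, block {J,O,P} splits into {J,P} and {O}.
Split {M,R} by δ(·,b) → {M} and {R}.
The partition is now stable with 7 blocks: {E,T} | {S} | {J,P} | {M} | {N} | {O} | {R}.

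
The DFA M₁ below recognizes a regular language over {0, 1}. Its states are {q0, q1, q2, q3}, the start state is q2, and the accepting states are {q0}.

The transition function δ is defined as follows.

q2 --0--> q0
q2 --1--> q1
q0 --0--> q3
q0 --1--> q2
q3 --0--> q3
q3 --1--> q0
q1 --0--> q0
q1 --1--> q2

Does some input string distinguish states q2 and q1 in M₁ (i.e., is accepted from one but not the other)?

No

Every state is reachable, so we keep all 4.
Initial partition by acceptance: {q0} | {q1,q2,q3}.
On input 0, block {q1,q2,q3} splits into {q1,q2} and {q3}.
Stable partition: {q0} | {q1,q2} | {q3} — 3 equivalence classes.
q2 and q1 lie in the same block of the stable partition, so they are equivalent — no string distinguishes them.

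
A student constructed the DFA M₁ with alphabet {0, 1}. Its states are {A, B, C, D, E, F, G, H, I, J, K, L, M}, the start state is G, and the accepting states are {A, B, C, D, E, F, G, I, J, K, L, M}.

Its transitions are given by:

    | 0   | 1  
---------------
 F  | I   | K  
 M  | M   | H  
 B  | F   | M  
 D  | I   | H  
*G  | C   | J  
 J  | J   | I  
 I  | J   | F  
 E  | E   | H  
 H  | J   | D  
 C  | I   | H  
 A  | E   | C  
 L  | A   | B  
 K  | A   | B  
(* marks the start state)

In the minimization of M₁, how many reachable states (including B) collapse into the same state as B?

States {L} cannot be reached from the start state, so discard them.
Initial partition by acceptance: {A,B,C,D,E,F,G,I,J,K,M} | {H}.
On input 1, block {A,B,C,D,E,F,G,I,J,K,M} splits into {A,B,F,G,I,J,K} and {C,D,E,M}.
On input 0, block {A,B,F,G,I,J,K} splits into {B,F,I,J,K} and {A,G}.
Split {B,F,I,J,K} by δ(·,0) → {B,F,I,J} and {K}.
Refine {B,F,I,J} on symbol 1: members go to different blocks, giving {I,J} and {B} and {F}.
Split {I,J} by δ(·,1) → {I} and {J}.
Refine {C,D,E,M} on symbol 0: members go to different blocks, giving {C,D} and {E,M}.
On input 0, block {A,G} splits into {A} and {G}.
The partition is now stable with 10 blocks: {I} | {H} | {C,D} | {A} | {K} | {B} | {F} | {J} | {E,M} | {G}.
State B belongs to the block {B}, which has 1 states.

1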